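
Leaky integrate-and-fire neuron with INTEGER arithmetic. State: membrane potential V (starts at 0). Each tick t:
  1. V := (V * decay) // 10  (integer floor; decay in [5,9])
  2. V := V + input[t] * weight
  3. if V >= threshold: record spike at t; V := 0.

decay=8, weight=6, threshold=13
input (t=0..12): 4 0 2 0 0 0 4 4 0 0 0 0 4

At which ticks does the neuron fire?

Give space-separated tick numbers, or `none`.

Answer: 0 6 7 12

Derivation:
t=0: input=4 -> V=0 FIRE
t=1: input=0 -> V=0
t=2: input=2 -> V=12
t=3: input=0 -> V=9
t=4: input=0 -> V=7
t=5: input=0 -> V=5
t=6: input=4 -> V=0 FIRE
t=7: input=4 -> V=0 FIRE
t=8: input=0 -> V=0
t=9: input=0 -> V=0
t=10: input=0 -> V=0
t=11: input=0 -> V=0
t=12: input=4 -> V=0 FIRE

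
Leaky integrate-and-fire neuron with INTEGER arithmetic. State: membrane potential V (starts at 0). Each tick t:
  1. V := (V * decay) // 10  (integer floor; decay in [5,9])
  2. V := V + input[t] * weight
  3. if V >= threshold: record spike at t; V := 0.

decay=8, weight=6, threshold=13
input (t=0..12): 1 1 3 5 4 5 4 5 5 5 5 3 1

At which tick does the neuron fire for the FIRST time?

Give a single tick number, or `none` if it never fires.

t=0: input=1 -> V=6
t=1: input=1 -> V=10
t=2: input=3 -> V=0 FIRE
t=3: input=5 -> V=0 FIRE
t=4: input=4 -> V=0 FIRE
t=5: input=5 -> V=0 FIRE
t=6: input=4 -> V=0 FIRE
t=7: input=5 -> V=0 FIRE
t=8: input=5 -> V=0 FIRE
t=9: input=5 -> V=0 FIRE
t=10: input=5 -> V=0 FIRE
t=11: input=3 -> V=0 FIRE
t=12: input=1 -> V=6

Answer: 2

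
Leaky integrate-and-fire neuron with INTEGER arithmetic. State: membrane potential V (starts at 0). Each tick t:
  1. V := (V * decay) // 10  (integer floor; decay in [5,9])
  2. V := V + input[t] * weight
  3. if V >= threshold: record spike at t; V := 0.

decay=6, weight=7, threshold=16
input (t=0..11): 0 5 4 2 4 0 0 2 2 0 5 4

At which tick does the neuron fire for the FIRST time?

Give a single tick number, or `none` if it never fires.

t=0: input=0 -> V=0
t=1: input=5 -> V=0 FIRE
t=2: input=4 -> V=0 FIRE
t=3: input=2 -> V=14
t=4: input=4 -> V=0 FIRE
t=5: input=0 -> V=0
t=6: input=0 -> V=0
t=7: input=2 -> V=14
t=8: input=2 -> V=0 FIRE
t=9: input=0 -> V=0
t=10: input=5 -> V=0 FIRE
t=11: input=4 -> V=0 FIRE

Answer: 1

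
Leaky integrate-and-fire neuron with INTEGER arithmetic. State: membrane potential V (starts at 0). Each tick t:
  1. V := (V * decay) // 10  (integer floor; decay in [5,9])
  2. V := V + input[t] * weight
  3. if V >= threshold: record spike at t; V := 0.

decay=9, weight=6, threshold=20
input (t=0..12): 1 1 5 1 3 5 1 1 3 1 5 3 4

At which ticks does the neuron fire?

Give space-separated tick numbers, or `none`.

Answer: 2 4 5 8 10 12

Derivation:
t=0: input=1 -> V=6
t=1: input=1 -> V=11
t=2: input=5 -> V=0 FIRE
t=3: input=1 -> V=6
t=4: input=3 -> V=0 FIRE
t=5: input=5 -> V=0 FIRE
t=6: input=1 -> V=6
t=7: input=1 -> V=11
t=8: input=3 -> V=0 FIRE
t=9: input=1 -> V=6
t=10: input=5 -> V=0 FIRE
t=11: input=3 -> V=18
t=12: input=4 -> V=0 FIRE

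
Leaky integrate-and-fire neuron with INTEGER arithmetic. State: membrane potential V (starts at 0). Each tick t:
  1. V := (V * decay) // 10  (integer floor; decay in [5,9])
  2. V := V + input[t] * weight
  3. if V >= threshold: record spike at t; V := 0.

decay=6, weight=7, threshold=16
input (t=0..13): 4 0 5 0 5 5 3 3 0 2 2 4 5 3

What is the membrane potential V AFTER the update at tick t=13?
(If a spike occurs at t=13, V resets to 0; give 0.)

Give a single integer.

Answer: 0

Derivation:
t=0: input=4 -> V=0 FIRE
t=1: input=0 -> V=0
t=2: input=5 -> V=0 FIRE
t=3: input=0 -> V=0
t=4: input=5 -> V=0 FIRE
t=5: input=5 -> V=0 FIRE
t=6: input=3 -> V=0 FIRE
t=7: input=3 -> V=0 FIRE
t=8: input=0 -> V=0
t=9: input=2 -> V=14
t=10: input=2 -> V=0 FIRE
t=11: input=4 -> V=0 FIRE
t=12: input=5 -> V=0 FIRE
t=13: input=3 -> V=0 FIRE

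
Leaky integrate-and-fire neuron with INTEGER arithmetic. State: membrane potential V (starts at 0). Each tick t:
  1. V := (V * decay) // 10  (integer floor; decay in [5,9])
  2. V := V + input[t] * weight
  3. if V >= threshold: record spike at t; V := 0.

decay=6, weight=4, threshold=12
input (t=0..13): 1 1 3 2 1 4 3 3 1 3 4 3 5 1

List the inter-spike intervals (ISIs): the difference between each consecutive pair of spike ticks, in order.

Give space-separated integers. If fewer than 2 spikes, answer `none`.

t=0: input=1 -> V=4
t=1: input=1 -> V=6
t=2: input=3 -> V=0 FIRE
t=3: input=2 -> V=8
t=4: input=1 -> V=8
t=5: input=4 -> V=0 FIRE
t=6: input=3 -> V=0 FIRE
t=7: input=3 -> V=0 FIRE
t=8: input=1 -> V=4
t=9: input=3 -> V=0 FIRE
t=10: input=4 -> V=0 FIRE
t=11: input=3 -> V=0 FIRE
t=12: input=5 -> V=0 FIRE
t=13: input=1 -> V=4

Answer: 3 1 1 2 1 1 1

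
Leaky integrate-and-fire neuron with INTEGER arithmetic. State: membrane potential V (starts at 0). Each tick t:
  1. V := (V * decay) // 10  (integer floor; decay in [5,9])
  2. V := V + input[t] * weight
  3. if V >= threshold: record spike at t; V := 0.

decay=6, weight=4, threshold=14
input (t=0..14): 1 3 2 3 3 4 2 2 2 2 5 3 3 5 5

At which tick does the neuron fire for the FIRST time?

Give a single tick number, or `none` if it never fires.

Answer: 1

Derivation:
t=0: input=1 -> V=4
t=1: input=3 -> V=0 FIRE
t=2: input=2 -> V=8
t=3: input=3 -> V=0 FIRE
t=4: input=3 -> V=12
t=5: input=4 -> V=0 FIRE
t=6: input=2 -> V=8
t=7: input=2 -> V=12
t=8: input=2 -> V=0 FIRE
t=9: input=2 -> V=8
t=10: input=5 -> V=0 FIRE
t=11: input=3 -> V=12
t=12: input=3 -> V=0 FIRE
t=13: input=5 -> V=0 FIRE
t=14: input=5 -> V=0 FIRE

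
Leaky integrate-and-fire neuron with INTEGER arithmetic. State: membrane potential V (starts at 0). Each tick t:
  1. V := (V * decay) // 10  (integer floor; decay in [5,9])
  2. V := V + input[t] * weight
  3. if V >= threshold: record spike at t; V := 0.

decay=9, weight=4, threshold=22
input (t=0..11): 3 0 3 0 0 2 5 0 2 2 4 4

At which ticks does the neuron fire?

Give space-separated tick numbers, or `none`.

t=0: input=3 -> V=12
t=1: input=0 -> V=10
t=2: input=3 -> V=21
t=3: input=0 -> V=18
t=4: input=0 -> V=16
t=5: input=2 -> V=0 FIRE
t=6: input=5 -> V=20
t=7: input=0 -> V=18
t=8: input=2 -> V=0 FIRE
t=9: input=2 -> V=8
t=10: input=4 -> V=0 FIRE
t=11: input=4 -> V=16

Answer: 5 8 10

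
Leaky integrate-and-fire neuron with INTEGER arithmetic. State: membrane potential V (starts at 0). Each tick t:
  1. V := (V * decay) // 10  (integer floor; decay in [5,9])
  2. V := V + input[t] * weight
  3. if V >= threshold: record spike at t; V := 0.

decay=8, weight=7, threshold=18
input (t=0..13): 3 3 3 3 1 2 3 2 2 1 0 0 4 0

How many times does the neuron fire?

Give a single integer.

t=0: input=3 -> V=0 FIRE
t=1: input=3 -> V=0 FIRE
t=2: input=3 -> V=0 FIRE
t=3: input=3 -> V=0 FIRE
t=4: input=1 -> V=7
t=5: input=2 -> V=0 FIRE
t=6: input=3 -> V=0 FIRE
t=7: input=2 -> V=14
t=8: input=2 -> V=0 FIRE
t=9: input=1 -> V=7
t=10: input=0 -> V=5
t=11: input=0 -> V=4
t=12: input=4 -> V=0 FIRE
t=13: input=0 -> V=0

Answer: 8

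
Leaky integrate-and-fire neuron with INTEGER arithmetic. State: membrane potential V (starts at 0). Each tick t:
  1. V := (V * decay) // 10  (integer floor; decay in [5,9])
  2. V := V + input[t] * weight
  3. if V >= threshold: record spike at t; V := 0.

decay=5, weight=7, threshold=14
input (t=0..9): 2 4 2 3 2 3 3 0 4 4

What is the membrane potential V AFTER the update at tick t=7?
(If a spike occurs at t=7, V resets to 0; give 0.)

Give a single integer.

Answer: 0

Derivation:
t=0: input=2 -> V=0 FIRE
t=1: input=4 -> V=0 FIRE
t=2: input=2 -> V=0 FIRE
t=3: input=3 -> V=0 FIRE
t=4: input=2 -> V=0 FIRE
t=5: input=3 -> V=0 FIRE
t=6: input=3 -> V=0 FIRE
t=7: input=0 -> V=0
t=8: input=4 -> V=0 FIRE
t=9: input=4 -> V=0 FIRE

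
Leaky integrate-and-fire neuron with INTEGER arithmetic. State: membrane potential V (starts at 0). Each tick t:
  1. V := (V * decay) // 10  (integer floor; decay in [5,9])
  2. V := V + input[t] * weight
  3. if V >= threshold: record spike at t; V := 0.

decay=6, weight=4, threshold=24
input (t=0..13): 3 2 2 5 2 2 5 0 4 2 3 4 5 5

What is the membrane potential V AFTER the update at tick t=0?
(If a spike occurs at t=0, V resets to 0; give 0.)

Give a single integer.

t=0: input=3 -> V=12
t=1: input=2 -> V=15
t=2: input=2 -> V=17
t=3: input=5 -> V=0 FIRE
t=4: input=2 -> V=8
t=5: input=2 -> V=12
t=6: input=5 -> V=0 FIRE
t=7: input=0 -> V=0
t=8: input=4 -> V=16
t=9: input=2 -> V=17
t=10: input=3 -> V=22
t=11: input=4 -> V=0 FIRE
t=12: input=5 -> V=20
t=13: input=5 -> V=0 FIRE

Answer: 12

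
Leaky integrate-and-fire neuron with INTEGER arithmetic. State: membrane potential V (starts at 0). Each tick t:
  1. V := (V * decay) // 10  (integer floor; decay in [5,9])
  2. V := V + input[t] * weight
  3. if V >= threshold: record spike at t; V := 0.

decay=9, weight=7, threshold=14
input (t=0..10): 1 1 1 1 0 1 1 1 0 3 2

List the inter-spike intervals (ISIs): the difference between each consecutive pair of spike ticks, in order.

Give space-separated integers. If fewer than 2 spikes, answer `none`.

t=0: input=1 -> V=7
t=1: input=1 -> V=13
t=2: input=1 -> V=0 FIRE
t=3: input=1 -> V=7
t=4: input=0 -> V=6
t=5: input=1 -> V=12
t=6: input=1 -> V=0 FIRE
t=7: input=1 -> V=7
t=8: input=0 -> V=6
t=9: input=3 -> V=0 FIRE
t=10: input=2 -> V=0 FIRE

Answer: 4 3 1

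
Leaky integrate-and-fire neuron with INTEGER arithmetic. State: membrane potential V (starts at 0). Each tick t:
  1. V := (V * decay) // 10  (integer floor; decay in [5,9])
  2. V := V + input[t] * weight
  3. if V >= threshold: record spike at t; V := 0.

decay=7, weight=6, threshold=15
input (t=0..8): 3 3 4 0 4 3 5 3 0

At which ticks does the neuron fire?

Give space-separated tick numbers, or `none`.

t=0: input=3 -> V=0 FIRE
t=1: input=3 -> V=0 FIRE
t=2: input=4 -> V=0 FIRE
t=3: input=0 -> V=0
t=4: input=4 -> V=0 FIRE
t=5: input=3 -> V=0 FIRE
t=6: input=5 -> V=0 FIRE
t=7: input=3 -> V=0 FIRE
t=8: input=0 -> V=0

Answer: 0 1 2 4 5 6 7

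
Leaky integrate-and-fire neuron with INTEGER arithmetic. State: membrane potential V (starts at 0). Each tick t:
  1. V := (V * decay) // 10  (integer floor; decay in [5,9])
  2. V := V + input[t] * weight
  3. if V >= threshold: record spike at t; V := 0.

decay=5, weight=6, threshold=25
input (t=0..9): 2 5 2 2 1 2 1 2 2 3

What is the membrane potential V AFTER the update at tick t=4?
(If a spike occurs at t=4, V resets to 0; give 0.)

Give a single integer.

t=0: input=2 -> V=12
t=1: input=5 -> V=0 FIRE
t=2: input=2 -> V=12
t=3: input=2 -> V=18
t=4: input=1 -> V=15
t=5: input=2 -> V=19
t=6: input=1 -> V=15
t=7: input=2 -> V=19
t=8: input=2 -> V=21
t=9: input=3 -> V=0 FIRE

Answer: 15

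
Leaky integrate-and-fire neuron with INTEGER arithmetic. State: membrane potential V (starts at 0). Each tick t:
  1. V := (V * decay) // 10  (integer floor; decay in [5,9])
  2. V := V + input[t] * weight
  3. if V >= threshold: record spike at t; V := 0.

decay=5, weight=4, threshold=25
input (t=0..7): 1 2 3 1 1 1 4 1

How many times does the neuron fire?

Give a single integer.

t=0: input=1 -> V=4
t=1: input=2 -> V=10
t=2: input=3 -> V=17
t=3: input=1 -> V=12
t=4: input=1 -> V=10
t=5: input=1 -> V=9
t=6: input=4 -> V=20
t=7: input=1 -> V=14

Answer: 0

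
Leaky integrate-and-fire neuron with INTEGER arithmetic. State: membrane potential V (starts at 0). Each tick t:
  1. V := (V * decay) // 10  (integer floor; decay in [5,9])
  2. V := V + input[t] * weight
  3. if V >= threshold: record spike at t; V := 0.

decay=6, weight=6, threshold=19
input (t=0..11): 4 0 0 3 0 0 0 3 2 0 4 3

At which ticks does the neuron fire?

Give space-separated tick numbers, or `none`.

t=0: input=4 -> V=0 FIRE
t=1: input=0 -> V=0
t=2: input=0 -> V=0
t=3: input=3 -> V=18
t=4: input=0 -> V=10
t=5: input=0 -> V=6
t=6: input=0 -> V=3
t=7: input=3 -> V=0 FIRE
t=8: input=2 -> V=12
t=9: input=0 -> V=7
t=10: input=4 -> V=0 FIRE
t=11: input=3 -> V=18

Answer: 0 7 10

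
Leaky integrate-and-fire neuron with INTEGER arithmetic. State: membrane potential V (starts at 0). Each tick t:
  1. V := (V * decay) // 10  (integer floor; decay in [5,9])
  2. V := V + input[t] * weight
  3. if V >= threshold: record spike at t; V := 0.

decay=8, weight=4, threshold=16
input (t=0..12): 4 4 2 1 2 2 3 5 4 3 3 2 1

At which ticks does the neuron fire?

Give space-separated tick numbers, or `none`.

t=0: input=4 -> V=0 FIRE
t=1: input=4 -> V=0 FIRE
t=2: input=2 -> V=8
t=3: input=1 -> V=10
t=4: input=2 -> V=0 FIRE
t=5: input=2 -> V=8
t=6: input=3 -> V=0 FIRE
t=7: input=5 -> V=0 FIRE
t=8: input=4 -> V=0 FIRE
t=9: input=3 -> V=12
t=10: input=3 -> V=0 FIRE
t=11: input=2 -> V=8
t=12: input=1 -> V=10

Answer: 0 1 4 6 7 8 10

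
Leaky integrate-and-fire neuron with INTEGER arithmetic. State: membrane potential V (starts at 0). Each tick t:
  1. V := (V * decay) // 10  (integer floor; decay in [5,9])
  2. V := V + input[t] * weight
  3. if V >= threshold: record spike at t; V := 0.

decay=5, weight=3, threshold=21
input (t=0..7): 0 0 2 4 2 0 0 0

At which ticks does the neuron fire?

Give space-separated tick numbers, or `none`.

t=0: input=0 -> V=0
t=1: input=0 -> V=0
t=2: input=2 -> V=6
t=3: input=4 -> V=15
t=4: input=2 -> V=13
t=5: input=0 -> V=6
t=6: input=0 -> V=3
t=7: input=0 -> V=1

Answer: none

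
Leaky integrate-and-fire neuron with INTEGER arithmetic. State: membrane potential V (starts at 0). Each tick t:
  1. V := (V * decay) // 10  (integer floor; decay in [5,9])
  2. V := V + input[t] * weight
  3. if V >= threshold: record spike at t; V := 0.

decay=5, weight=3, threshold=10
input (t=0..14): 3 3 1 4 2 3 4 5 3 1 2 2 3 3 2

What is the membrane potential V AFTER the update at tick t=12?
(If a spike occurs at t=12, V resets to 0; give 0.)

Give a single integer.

t=0: input=3 -> V=9
t=1: input=3 -> V=0 FIRE
t=2: input=1 -> V=3
t=3: input=4 -> V=0 FIRE
t=4: input=2 -> V=6
t=5: input=3 -> V=0 FIRE
t=6: input=4 -> V=0 FIRE
t=7: input=5 -> V=0 FIRE
t=8: input=3 -> V=9
t=9: input=1 -> V=7
t=10: input=2 -> V=9
t=11: input=2 -> V=0 FIRE
t=12: input=3 -> V=9
t=13: input=3 -> V=0 FIRE
t=14: input=2 -> V=6

Answer: 9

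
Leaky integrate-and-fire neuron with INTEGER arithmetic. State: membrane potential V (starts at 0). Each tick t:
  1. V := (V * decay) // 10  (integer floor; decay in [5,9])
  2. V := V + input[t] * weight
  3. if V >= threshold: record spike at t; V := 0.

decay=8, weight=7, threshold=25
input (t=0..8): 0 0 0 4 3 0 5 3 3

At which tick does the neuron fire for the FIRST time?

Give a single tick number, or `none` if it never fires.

t=0: input=0 -> V=0
t=1: input=0 -> V=0
t=2: input=0 -> V=0
t=3: input=4 -> V=0 FIRE
t=4: input=3 -> V=21
t=5: input=0 -> V=16
t=6: input=5 -> V=0 FIRE
t=7: input=3 -> V=21
t=8: input=3 -> V=0 FIRE

Answer: 3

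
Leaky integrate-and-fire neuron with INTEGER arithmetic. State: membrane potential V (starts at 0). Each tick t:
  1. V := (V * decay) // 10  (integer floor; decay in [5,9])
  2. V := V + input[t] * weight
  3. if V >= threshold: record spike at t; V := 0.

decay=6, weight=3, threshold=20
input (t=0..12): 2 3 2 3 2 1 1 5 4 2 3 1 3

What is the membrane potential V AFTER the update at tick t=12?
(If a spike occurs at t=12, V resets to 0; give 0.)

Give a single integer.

Answer: 16

Derivation:
t=0: input=2 -> V=6
t=1: input=3 -> V=12
t=2: input=2 -> V=13
t=3: input=3 -> V=16
t=4: input=2 -> V=15
t=5: input=1 -> V=12
t=6: input=1 -> V=10
t=7: input=5 -> V=0 FIRE
t=8: input=4 -> V=12
t=9: input=2 -> V=13
t=10: input=3 -> V=16
t=11: input=1 -> V=12
t=12: input=3 -> V=16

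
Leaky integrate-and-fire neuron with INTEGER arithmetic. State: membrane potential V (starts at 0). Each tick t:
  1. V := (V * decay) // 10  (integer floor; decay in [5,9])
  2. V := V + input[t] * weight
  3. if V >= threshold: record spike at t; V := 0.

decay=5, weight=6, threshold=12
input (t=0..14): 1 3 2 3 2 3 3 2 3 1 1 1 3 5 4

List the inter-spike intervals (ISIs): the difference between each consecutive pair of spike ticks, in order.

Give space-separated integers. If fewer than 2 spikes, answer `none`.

Answer: 1 1 1 1 1 1 1 4 1 1

Derivation:
t=0: input=1 -> V=6
t=1: input=3 -> V=0 FIRE
t=2: input=2 -> V=0 FIRE
t=3: input=3 -> V=0 FIRE
t=4: input=2 -> V=0 FIRE
t=5: input=3 -> V=0 FIRE
t=6: input=3 -> V=0 FIRE
t=7: input=2 -> V=0 FIRE
t=8: input=3 -> V=0 FIRE
t=9: input=1 -> V=6
t=10: input=1 -> V=9
t=11: input=1 -> V=10
t=12: input=3 -> V=0 FIRE
t=13: input=5 -> V=0 FIRE
t=14: input=4 -> V=0 FIRE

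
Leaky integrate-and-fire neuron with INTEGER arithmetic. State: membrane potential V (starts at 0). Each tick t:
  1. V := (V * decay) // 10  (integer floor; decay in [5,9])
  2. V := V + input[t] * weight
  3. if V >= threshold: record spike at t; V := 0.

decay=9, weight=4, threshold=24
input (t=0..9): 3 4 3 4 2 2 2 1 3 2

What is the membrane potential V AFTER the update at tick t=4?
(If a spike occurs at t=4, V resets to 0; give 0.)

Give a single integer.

t=0: input=3 -> V=12
t=1: input=4 -> V=0 FIRE
t=2: input=3 -> V=12
t=3: input=4 -> V=0 FIRE
t=4: input=2 -> V=8
t=5: input=2 -> V=15
t=6: input=2 -> V=21
t=7: input=1 -> V=22
t=8: input=3 -> V=0 FIRE
t=9: input=2 -> V=8

Answer: 8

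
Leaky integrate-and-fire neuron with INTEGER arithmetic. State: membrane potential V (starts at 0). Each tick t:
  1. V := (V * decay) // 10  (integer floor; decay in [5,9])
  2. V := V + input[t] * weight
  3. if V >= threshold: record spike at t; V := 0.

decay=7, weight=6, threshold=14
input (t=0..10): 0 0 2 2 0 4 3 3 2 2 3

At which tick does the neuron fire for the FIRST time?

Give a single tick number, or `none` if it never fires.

t=0: input=0 -> V=0
t=1: input=0 -> V=0
t=2: input=2 -> V=12
t=3: input=2 -> V=0 FIRE
t=4: input=0 -> V=0
t=5: input=4 -> V=0 FIRE
t=6: input=3 -> V=0 FIRE
t=7: input=3 -> V=0 FIRE
t=8: input=2 -> V=12
t=9: input=2 -> V=0 FIRE
t=10: input=3 -> V=0 FIRE

Answer: 3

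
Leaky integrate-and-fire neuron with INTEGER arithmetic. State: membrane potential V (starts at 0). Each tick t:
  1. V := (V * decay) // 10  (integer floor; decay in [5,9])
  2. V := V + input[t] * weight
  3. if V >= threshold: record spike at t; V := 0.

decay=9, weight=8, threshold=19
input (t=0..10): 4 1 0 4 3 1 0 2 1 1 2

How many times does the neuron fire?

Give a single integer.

t=0: input=4 -> V=0 FIRE
t=1: input=1 -> V=8
t=2: input=0 -> V=7
t=3: input=4 -> V=0 FIRE
t=4: input=3 -> V=0 FIRE
t=5: input=1 -> V=8
t=6: input=0 -> V=7
t=7: input=2 -> V=0 FIRE
t=8: input=1 -> V=8
t=9: input=1 -> V=15
t=10: input=2 -> V=0 FIRE

Answer: 5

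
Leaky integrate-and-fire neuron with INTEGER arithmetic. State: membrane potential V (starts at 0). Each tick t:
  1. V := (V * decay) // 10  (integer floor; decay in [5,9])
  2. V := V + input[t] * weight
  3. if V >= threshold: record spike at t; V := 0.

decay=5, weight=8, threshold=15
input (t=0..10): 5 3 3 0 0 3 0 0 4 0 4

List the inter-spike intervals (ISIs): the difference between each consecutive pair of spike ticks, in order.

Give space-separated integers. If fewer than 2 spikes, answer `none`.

t=0: input=5 -> V=0 FIRE
t=1: input=3 -> V=0 FIRE
t=2: input=3 -> V=0 FIRE
t=3: input=0 -> V=0
t=4: input=0 -> V=0
t=5: input=3 -> V=0 FIRE
t=6: input=0 -> V=0
t=7: input=0 -> V=0
t=8: input=4 -> V=0 FIRE
t=9: input=0 -> V=0
t=10: input=4 -> V=0 FIRE

Answer: 1 1 3 3 2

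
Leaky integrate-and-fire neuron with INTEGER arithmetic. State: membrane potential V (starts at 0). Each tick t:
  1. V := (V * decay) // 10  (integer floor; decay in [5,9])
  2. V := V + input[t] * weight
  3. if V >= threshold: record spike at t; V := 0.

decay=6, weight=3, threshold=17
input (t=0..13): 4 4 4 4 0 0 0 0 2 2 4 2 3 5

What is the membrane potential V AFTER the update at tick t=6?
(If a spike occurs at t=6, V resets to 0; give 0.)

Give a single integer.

Answer: 0

Derivation:
t=0: input=4 -> V=12
t=1: input=4 -> V=0 FIRE
t=2: input=4 -> V=12
t=3: input=4 -> V=0 FIRE
t=4: input=0 -> V=0
t=5: input=0 -> V=0
t=6: input=0 -> V=0
t=7: input=0 -> V=0
t=8: input=2 -> V=6
t=9: input=2 -> V=9
t=10: input=4 -> V=0 FIRE
t=11: input=2 -> V=6
t=12: input=3 -> V=12
t=13: input=5 -> V=0 FIRE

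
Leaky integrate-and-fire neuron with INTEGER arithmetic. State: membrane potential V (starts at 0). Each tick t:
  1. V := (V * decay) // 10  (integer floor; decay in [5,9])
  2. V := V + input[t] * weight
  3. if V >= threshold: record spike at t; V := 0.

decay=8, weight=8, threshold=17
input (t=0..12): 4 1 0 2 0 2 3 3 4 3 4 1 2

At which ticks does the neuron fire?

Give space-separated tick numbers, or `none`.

t=0: input=4 -> V=0 FIRE
t=1: input=1 -> V=8
t=2: input=0 -> V=6
t=3: input=2 -> V=0 FIRE
t=4: input=0 -> V=0
t=5: input=2 -> V=16
t=6: input=3 -> V=0 FIRE
t=7: input=3 -> V=0 FIRE
t=8: input=4 -> V=0 FIRE
t=9: input=3 -> V=0 FIRE
t=10: input=4 -> V=0 FIRE
t=11: input=1 -> V=8
t=12: input=2 -> V=0 FIRE

Answer: 0 3 6 7 8 9 10 12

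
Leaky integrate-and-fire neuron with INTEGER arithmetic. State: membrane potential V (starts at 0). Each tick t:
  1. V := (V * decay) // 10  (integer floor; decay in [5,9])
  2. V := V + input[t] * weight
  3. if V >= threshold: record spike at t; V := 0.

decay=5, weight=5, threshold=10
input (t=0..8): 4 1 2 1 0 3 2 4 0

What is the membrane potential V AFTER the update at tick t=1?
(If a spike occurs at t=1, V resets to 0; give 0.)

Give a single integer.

Answer: 5

Derivation:
t=0: input=4 -> V=0 FIRE
t=1: input=1 -> V=5
t=2: input=2 -> V=0 FIRE
t=3: input=1 -> V=5
t=4: input=0 -> V=2
t=5: input=3 -> V=0 FIRE
t=6: input=2 -> V=0 FIRE
t=7: input=4 -> V=0 FIRE
t=8: input=0 -> V=0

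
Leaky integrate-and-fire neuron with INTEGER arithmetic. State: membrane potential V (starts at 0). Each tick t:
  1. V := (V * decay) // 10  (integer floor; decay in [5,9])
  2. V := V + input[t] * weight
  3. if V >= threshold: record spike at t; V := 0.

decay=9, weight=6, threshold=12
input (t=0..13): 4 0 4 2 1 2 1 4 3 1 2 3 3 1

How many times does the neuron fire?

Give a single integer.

Answer: 9

Derivation:
t=0: input=4 -> V=0 FIRE
t=1: input=0 -> V=0
t=2: input=4 -> V=0 FIRE
t=3: input=2 -> V=0 FIRE
t=4: input=1 -> V=6
t=5: input=2 -> V=0 FIRE
t=6: input=1 -> V=6
t=7: input=4 -> V=0 FIRE
t=8: input=3 -> V=0 FIRE
t=9: input=1 -> V=6
t=10: input=2 -> V=0 FIRE
t=11: input=3 -> V=0 FIRE
t=12: input=3 -> V=0 FIRE
t=13: input=1 -> V=6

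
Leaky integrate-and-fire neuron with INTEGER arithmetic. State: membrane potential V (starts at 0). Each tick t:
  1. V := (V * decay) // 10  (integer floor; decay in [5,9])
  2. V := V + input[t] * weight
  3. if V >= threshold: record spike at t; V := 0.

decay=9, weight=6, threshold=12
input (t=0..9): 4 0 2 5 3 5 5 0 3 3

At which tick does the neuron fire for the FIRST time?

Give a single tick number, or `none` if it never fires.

Answer: 0

Derivation:
t=0: input=4 -> V=0 FIRE
t=1: input=0 -> V=0
t=2: input=2 -> V=0 FIRE
t=3: input=5 -> V=0 FIRE
t=4: input=3 -> V=0 FIRE
t=5: input=5 -> V=0 FIRE
t=6: input=5 -> V=0 FIRE
t=7: input=0 -> V=0
t=8: input=3 -> V=0 FIRE
t=9: input=3 -> V=0 FIRE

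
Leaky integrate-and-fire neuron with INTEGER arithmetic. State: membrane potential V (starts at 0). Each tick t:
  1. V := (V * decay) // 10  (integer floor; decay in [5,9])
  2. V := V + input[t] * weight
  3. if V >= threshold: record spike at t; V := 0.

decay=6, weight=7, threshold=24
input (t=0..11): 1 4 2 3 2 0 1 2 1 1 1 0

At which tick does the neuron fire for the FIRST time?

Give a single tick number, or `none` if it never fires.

t=0: input=1 -> V=7
t=1: input=4 -> V=0 FIRE
t=2: input=2 -> V=14
t=3: input=3 -> V=0 FIRE
t=4: input=2 -> V=14
t=5: input=0 -> V=8
t=6: input=1 -> V=11
t=7: input=2 -> V=20
t=8: input=1 -> V=19
t=9: input=1 -> V=18
t=10: input=1 -> V=17
t=11: input=0 -> V=10

Answer: 1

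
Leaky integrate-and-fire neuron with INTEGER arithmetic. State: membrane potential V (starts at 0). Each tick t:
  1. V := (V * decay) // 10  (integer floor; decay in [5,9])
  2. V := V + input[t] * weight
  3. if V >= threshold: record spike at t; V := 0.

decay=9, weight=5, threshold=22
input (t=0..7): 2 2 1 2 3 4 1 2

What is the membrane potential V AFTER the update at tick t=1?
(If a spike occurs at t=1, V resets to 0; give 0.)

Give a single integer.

Answer: 19

Derivation:
t=0: input=2 -> V=10
t=1: input=2 -> V=19
t=2: input=1 -> V=0 FIRE
t=3: input=2 -> V=10
t=4: input=3 -> V=0 FIRE
t=5: input=4 -> V=20
t=6: input=1 -> V=0 FIRE
t=7: input=2 -> V=10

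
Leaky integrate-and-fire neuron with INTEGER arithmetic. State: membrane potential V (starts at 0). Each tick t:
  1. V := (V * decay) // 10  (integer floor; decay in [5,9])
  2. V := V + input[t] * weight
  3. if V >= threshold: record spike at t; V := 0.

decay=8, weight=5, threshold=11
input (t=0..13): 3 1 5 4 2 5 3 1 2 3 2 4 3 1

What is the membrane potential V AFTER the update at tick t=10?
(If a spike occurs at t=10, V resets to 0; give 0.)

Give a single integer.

Answer: 10

Derivation:
t=0: input=3 -> V=0 FIRE
t=1: input=1 -> V=5
t=2: input=5 -> V=0 FIRE
t=3: input=4 -> V=0 FIRE
t=4: input=2 -> V=10
t=5: input=5 -> V=0 FIRE
t=6: input=3 -> V=0 FIRE
t=7: input=1 -> V=5
t=8: input=2 -> V=0 FIRE
t=9: input=3 -> V=0 FIRE
t=10: input=2 -> V=10
t=11: input=4 -> V=0 FIRE
t=12: input=3 -> V=0 FIRE
t=13: input=1 -> V=5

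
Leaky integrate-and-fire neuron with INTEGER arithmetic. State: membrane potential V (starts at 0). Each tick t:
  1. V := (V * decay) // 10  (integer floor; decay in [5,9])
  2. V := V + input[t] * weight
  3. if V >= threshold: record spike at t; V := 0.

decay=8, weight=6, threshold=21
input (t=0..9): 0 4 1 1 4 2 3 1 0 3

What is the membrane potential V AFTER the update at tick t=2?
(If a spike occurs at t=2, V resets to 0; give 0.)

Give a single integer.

Answer: 6

Derivation:
t=0: input=0 -> V=0
t=1: input=4 -> V=0 FIRE
t=2: input=1 -> V=6
t=3: input=1 -> V=10
t=4: input=4 -> V=0 FIRE
t=5: input=2 -> V=12
t=6: input=3 -> V=0 FIRE
t=7: input=1 -> V=6
t=8: input=0 -> V=4
t=9: input=3 -> V=0 FIRE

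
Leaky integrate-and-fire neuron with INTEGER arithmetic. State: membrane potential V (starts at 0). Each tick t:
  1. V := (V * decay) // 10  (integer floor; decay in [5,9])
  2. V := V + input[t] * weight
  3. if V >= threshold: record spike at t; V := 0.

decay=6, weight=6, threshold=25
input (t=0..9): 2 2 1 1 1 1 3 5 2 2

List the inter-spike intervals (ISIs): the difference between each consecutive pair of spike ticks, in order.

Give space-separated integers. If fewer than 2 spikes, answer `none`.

Answer: 1

Derivation:
t=0: input=2 -> V=12
t=1: input=2 -> V=19
t=2: input=1 -> V=17
t=3: input=1 -> V=16
t=4: input=1 -> V=15
t=5: input=1 -> V=15
t=6: input=3 -> V=0 FIRE
t=7: input=5 -> V=0 FIRE
t=8: input=2 -> V=12
t=9: input=2 -> V=19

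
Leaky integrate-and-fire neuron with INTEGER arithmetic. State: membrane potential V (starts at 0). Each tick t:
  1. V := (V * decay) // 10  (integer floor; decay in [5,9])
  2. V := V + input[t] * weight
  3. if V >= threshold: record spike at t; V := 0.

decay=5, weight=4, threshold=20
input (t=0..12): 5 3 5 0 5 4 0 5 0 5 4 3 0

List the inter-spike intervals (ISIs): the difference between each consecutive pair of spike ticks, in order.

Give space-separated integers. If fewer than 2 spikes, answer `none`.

Answer: 2 2 3 2 2

Derivation:
t=0: input=5 -> V=0 FIRE
t=1: input=3 -> V=12
t=2: input=5 -> V=0 FIRE
t=3: input=0 -> V=0
t=4: input=5 -> V=0 FIRE
t=5: input=4 -> V=16
t=6: input=0 -> V=8
t=7: input=5 -> V=0 FIRE
t=8: input=0 -> V=0
t=9: input=5 -> V=0 FIRE
t=10: input=4 -> V=16
t=11: input=3 -> V=0 FIRE
t=12: input=0 -> V=0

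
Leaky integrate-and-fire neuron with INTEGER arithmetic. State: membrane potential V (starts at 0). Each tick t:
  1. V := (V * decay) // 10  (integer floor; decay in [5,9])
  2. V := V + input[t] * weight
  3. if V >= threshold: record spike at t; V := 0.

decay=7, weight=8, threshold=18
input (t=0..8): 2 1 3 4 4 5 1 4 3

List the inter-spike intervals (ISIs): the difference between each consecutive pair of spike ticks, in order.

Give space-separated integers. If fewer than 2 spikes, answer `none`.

t=0: input=2 -> V=16
t=1: input=1 -> V=0 FIRE
t=2: input=3 -> V=0 FIRE
t=3: input=4 -> V=0 FIRE
t=4: input=4 -> V=0 FIRE
t=5: input=5 -> V=0 FIRE
t=6: input=1 -> V=8
t=7: input=4 -> V=0 FIRE
t=8: input=3 -> V=0 FIRE

Answer: 1 1 1 1 2 1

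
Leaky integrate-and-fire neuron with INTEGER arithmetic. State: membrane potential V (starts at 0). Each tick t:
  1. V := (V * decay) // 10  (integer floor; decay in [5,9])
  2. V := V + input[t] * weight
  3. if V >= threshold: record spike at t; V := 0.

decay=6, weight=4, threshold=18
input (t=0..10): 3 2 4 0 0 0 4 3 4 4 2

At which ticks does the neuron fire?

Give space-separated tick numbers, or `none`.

t=0: input=3 -> V=12
t=1: input=2 -> V=15
t=2: input=4 -> V=0 FIRE
t=3: input=0 -> V=0
t=4: input=0 -> V=0
t=5: input=0 -> V=0
t=6: input=4 -> V=16
t=7: input=3 -> V=0 FIRE
t=8: input=4 -> V=16
t=9: input=4 -> V=0 FIRE
t=10: input=2 -> V=8

Answer: 2 7 9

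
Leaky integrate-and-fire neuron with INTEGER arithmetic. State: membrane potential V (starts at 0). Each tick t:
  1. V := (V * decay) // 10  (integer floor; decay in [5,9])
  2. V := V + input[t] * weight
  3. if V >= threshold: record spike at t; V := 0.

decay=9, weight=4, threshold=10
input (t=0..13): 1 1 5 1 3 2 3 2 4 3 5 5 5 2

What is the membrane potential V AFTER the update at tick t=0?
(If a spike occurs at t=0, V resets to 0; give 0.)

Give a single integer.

t=0: input=1 -> V=4
t=1: input=1 -> V=7
t=2: input=5 -> V=0 FIRE
t=3: input=1 -> V=4
t=4: input=3 -> V=0 FIRE
t=5: input=2 -> V=8
t=6: input=3 -> V=0 FIRE
t=7: input=2 -> V=8
t=8: input=4 -> V=0 FIRE
t=9: input=3 -> V=0 FIRE
t=10: input=5 -> V=0 FIRE
t=11: input=5 -> V=0 FIRE
t=12: input=5 -> V=0 FIRE
t=13: input=2 -> V=8

Answer: 4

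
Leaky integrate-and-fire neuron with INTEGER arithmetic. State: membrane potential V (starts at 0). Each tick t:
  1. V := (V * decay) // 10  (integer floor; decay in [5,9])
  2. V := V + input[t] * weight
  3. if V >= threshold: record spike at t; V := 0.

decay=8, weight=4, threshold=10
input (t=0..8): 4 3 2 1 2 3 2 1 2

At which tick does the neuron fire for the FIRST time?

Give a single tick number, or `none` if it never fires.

Answer: 0

Derivation:
t=0: input=4 -> V=0 FIRE
t=1: input=3 -> V=0 FIRE
t=2: input=2 -> V=8
t=3: input=1 -> V=0 FIRE
t=4: input=2 -> V=8
t=5: input=3 -> V=0 FIRE
t=6: input=2 -> V=8
t=7: input=1 -> V=0 FIRE
t=8: input=2 -> V=8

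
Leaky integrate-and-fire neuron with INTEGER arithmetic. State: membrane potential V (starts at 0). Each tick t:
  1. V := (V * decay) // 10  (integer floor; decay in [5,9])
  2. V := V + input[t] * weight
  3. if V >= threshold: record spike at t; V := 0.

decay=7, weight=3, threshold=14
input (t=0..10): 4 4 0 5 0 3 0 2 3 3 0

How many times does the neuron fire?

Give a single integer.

t=0: input=4 -> V=12
t=1: input=4 -> V=0 FIRE
t=2: input=0 -> V=0
t=3: input=5 -> V=0 FIRE
t=4: input=0 -> V=0
t=5: input=3 -> V=9
t=6: input=0 -> V=6
t=7: input=2 -> V=10
t=8: input=3 -> V=0 FIRE
t=9: input=3 -> V=9
t=10: input=0 -> V=6

Answer: 3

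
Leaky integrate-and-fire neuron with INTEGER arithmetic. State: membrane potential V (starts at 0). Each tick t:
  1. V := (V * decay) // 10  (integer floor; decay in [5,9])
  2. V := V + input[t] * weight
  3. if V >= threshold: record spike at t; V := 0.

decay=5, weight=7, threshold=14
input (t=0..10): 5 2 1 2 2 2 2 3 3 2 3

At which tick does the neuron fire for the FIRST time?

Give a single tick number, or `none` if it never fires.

Answer: 0

Derivation:
t=0: input=5 -> V=0 FIRE
t=1: input=2 -> V=0 FIRE
t=2: input=1 -> V=7
t=3: input=2 -> V=0 FIRE
t=4: input=2 -> V=0 FIRE
t=5: input=2 -> V=0 FIRE
t=6: input=2 -> V=0 FIRE
t=7: input=3 -> V=0 FIRE
t=8: input=3 -> V=0 FIRE
t=9: input=2 -> V=0 FIRE
t=10: input=3 -> V=0 FIRE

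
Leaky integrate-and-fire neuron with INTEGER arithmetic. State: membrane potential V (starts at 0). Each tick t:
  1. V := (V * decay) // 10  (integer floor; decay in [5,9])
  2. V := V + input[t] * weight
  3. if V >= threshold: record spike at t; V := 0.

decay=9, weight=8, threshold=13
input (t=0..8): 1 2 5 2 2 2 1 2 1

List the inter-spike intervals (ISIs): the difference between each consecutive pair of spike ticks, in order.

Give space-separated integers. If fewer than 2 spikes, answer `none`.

Answer: 1 1 1 1 2

Derivation:
t=0: input=1 -> V=8
t=1: input=2 -> V=0 FIRE
t=2: input=5 -> V=0 FIRE
t=3: input=2 -> V=0 FIRE
t=4: input=2 -> V=0 FIRE
t=5: input=2 -> V=0 FIRE
t=6: input=1 -> V=8
t=7: input=2 -> V=0 FIRE
t=8: input=1 -> V=8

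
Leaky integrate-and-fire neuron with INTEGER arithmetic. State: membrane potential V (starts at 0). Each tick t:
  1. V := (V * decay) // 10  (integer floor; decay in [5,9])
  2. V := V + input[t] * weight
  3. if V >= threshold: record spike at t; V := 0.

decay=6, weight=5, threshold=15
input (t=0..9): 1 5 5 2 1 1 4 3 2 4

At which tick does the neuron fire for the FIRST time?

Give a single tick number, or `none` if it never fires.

t=0: input=1 -> V=5
t=1: input=5 -> V=0 FIRE
t=2: input=5 -> V=0 FIRE
t=3: input=2 -> V=10
t=4: input=1 -> V=11
t=5: input=1 -> V=11
t=6: input=4 -> V=0 FIRE
t=7: input=3 -> V=0 FIRE
t=8: input=2 -> V=10
t=9: input=4 -> V=0 FIRE

Answer: 1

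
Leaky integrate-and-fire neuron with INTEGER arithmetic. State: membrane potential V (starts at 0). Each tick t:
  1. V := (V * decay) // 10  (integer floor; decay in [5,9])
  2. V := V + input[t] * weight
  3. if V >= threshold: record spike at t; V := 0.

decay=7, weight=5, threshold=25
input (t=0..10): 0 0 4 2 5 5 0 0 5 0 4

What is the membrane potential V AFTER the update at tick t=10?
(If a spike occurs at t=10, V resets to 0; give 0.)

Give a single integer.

t=0: input=0 -> V=0
t=1: input=0 -> V=0
t=2: input=4 -> V=20
t=3: input=2 -> V=24
t=4: input=5 -> V=0 FIRE
t=5: input=5 -> V=0 FIRE
t=6: input=0 -> V=0
t=7: input=0 -> V=0
t=8: input=5 -> V=0 FIRE
t=9: input=0 -> V=0
t=10: input=4 -> V=20

Answer: 20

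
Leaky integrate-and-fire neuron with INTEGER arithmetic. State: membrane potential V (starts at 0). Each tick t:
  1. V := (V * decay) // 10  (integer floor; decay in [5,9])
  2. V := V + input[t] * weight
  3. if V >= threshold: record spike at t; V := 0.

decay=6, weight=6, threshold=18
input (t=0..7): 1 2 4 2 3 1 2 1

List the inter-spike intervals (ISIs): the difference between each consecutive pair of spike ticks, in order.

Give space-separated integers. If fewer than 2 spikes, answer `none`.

Answer: 2

Derivation:
t=0: input=1 -> V=6
t=1: input=2 -> V=15
t=2: input=4 -> V=0 FIRE
t=3: input=2 -> V=12
t=4: input=3 -> V=0 FIRE
t=5: input=1 -> V=6
t=6: input=2 -> V=15
t=7: input=1 -> V=15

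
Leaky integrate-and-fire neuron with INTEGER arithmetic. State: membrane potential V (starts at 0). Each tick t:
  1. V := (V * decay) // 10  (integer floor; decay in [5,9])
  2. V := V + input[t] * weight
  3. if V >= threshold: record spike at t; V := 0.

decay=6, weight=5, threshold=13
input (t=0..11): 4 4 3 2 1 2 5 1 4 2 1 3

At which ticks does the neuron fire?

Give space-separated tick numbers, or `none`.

t=0: input=4 -> V=0 FIRE
t=1: input=4 -> V=0 FIRE
t=2: input=3 -> V=0 FIRE
t=3: input=2 -> V=10
t=4: input=1 -> V=11
t=5: input=2 -> V=0 FIRE
t=6: input=5 -> V=0 FIRE
t=7: input=1 -> V=5
t=8: input=4 -> V=0 FIRE
t=9: input=2 -> V=10
t=10: input=1 -> V=11
t=11: input=3 -> V=0 FIRE

Answer: 0 1 2 5 6 8 11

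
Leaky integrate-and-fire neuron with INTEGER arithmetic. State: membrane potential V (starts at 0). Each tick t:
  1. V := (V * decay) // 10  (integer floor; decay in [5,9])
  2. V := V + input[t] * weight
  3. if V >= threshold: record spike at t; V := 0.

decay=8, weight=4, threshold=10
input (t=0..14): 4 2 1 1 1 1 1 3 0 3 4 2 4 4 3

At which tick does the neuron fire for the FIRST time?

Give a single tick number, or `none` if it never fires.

t=0: input=4 -> V=0 FIRE
t=1: input=2 -> V=8
t=2: input=1 -> V=0 FIRE
t=3: input=1 -> V=4
t=4: input=1 -> V=7
t=5: input=1 -> V=9
t=6: input=1 -> V=0 FIRE
t=7: input=3 -> V=0 FIRE
t=8: input=0 -> V=0
t=9: input=3 -> V=0 FIRE
t=10: input=4 -> V=0 FIRE
t=11: input=2 -> V=8
t=12: input=4 -> V=0 FIRE
t=13: input=4 -> V=0 FIRE
t=14: input=3 -> V=0 FIRE

Answer: 0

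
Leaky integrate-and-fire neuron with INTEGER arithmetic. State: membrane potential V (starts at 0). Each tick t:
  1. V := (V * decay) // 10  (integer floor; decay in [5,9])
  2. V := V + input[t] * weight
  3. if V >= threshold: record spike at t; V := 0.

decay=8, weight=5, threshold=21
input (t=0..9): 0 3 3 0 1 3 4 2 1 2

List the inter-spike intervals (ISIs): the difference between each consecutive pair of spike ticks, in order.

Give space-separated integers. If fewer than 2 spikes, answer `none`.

t=0: input=0 -> V=0
t=1: input=3 -> V=15
t=2: input=3 -> V=0 FIRE
t=3: input=0 -> V=0
t=4: input=1 -> V=5
t=5: input=3 -> V=19
t=6: input=4 -> V=0 FIRE
t=7: input=2 -> V=10
t=8: input=1 -> V=13
t=9: input=2 -> V=20

Answer: 4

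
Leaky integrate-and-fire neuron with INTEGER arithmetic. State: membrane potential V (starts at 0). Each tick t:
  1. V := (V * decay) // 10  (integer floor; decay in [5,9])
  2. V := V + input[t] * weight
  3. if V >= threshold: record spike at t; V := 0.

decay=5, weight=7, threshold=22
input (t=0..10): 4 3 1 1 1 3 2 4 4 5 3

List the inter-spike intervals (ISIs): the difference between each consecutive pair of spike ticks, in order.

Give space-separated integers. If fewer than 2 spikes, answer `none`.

t=0: input=4 -> V=0 FIRE
t=1: input=3 -> V=21
t=2: input=1 -> V=17
t=3: input=1 -> V=15
t=4: input=1 -> V=14
t=5: input=3 -> V=0 FIRE
t=6: input=2 -> V=14
t=7: input=4 -> V=0 FIRE
t=8: input=4 -> V=0 FIRE
t=9: input=5 -> V=0 FIRE
t=10: input=3 -> V=21

Answer: 5 2 1 1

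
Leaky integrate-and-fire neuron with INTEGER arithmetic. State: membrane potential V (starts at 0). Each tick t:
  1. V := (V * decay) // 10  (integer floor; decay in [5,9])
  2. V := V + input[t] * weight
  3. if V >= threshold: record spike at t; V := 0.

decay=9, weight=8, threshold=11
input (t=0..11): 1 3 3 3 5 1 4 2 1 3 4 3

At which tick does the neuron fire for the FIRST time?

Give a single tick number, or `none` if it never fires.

t=0: input=1 -> V=8
t=1: input=3 -> V=0 FIRE
t=2: input=3 -> V=0 FIRE
t=3: input=3 -> V=0 FIRE
t=4: input=5 -> V=0 FIRE
t=5: input=1 -> V=8
t=6: input=4 -> V=0 FIRE
t=7: input=2 -> V=0 FIRE
t=8: input=1 -> V=8
t=9: input=3 -> V=0 FIRE
t=10: input=4 -> V=0 FIRE
t=11: input=3 -> V=0 FIRE

Answer: 1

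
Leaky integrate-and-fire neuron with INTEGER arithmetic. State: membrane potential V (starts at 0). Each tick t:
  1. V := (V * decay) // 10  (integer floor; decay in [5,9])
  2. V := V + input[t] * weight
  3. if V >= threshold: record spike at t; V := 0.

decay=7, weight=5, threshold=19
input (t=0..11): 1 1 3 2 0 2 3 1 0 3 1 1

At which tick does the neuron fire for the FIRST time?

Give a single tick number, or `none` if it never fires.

Answer: 2

Derivation:
t=0: input=1 -> V=5
t=1: input=1 -> V=8
t=2: input=3 -> V=0 FIRE
t=3: input=2 -> V=10
t=4: input=0 -> V=7
t=5: input=2 -> V=14
t=6: input=3 -> V=0 FIRE
t=7: input=1 -> V=5
t=8: input=0 -> V=3
t=9: input=3 -> V=17
t=10: input=1 -> V=16
t=11: input=1 -> V=16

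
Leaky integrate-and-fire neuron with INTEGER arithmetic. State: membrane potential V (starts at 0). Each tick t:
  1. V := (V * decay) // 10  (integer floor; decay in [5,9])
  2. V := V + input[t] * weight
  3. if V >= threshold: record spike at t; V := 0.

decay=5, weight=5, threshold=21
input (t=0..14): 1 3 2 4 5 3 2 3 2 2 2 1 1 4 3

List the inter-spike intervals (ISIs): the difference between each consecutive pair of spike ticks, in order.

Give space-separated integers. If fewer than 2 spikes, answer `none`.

t=0: input=1 -> V=5
t=1: input=3 -> V=17
t=2: input=2 -> V=18
t=3: input=4 -> V=0 FIRE
t=4: input=5 -> V=0 FIRE
t=5: input=3 -> V=15
t=6: input=2 -> V=17
t=7: input=3 -> V=0 FIRE
t=8: input=2 -> V=10
t=9: input=2 -> V=15
t=10: input=2 -> V=17
t=11: input=1 -> V=13
t=12: input=1 -> V=11
t=13: input=4 -> V=0 FIRE
t=14: input=3 -> V=15

Answer: 1 3 6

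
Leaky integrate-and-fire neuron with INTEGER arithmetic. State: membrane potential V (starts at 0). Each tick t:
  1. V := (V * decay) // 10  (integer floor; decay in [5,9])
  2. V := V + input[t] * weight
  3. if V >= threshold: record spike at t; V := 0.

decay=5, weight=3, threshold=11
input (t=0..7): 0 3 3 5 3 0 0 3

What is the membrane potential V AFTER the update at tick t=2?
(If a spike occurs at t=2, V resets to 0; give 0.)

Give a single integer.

t=0: input=0 -> V=0
t=1: input=3 -> V=9
t=2: input=3 -> V=0 FIRE
t=3: input=5 -> V=0 FIRE
t=4: input=3 -> V=9
t=5: input=0 -> V=4
t=6: input=0 -> V=2
t=7: input=3 -> V=10

Answer: 0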